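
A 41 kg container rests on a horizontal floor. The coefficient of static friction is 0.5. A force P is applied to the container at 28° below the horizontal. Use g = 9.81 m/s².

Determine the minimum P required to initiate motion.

N = m g + P sin α (the push presses the container into the horizontal floor).
At impending slip, P cos α = μ_s N = μ_s (m g + P sin α).
Solving: P (cos α − μ_s sin α) = μ_s m g → P = 0.5×402/(cos 28° − 0.5 sin 28°) = 201/0.6482 = 310 N.

P ≈ 310 N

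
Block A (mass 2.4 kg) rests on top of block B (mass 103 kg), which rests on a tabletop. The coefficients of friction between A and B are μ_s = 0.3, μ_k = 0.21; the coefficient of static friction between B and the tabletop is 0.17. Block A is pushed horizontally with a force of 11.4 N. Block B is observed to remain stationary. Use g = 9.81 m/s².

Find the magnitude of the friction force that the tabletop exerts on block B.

Between the blocks, N₁ = m_A g = 23.54 N.
Maximum static friction on A from B: μ_s N₁ = 0.3×23.54 = 7.063 N.
P = 11.4 N exceeds that limit, so A slips over B and the interface friction becomes kinetic: f₁ = μ_k N₁ = 0.21×23.54 = 4.94 N.
B experiences an equal 4.94 N forward from A (third law). B is in equilibrium, so the floor supplies f₂ = 4.94 N of static friction (limit μ_s(m_A+m_B)g = 175.8 N, not exceeded).

f ≈ 4.94 N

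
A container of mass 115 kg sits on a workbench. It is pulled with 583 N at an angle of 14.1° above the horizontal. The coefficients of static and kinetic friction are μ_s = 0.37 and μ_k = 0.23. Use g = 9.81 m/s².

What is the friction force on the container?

N = m g − P sin α = 1128 − 583×sin 14.1° = 986.1 N.
Horizontally, friction must balance P cos α = 565.4 N.
The static-friction limit is μ_s N = 364.9 N.
565.4 > 364.9 N → the container slides; f = μ_k N = 0.23×986.1 = 227 N.

f ≈ 227 N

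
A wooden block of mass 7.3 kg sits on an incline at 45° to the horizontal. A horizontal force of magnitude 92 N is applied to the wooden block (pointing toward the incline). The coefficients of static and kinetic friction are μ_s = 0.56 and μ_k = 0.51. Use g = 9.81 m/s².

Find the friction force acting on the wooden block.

f ≈ 14.4 N (down the incline)

Resolve perpendicular to the incline: N = m g cos θ + P sin θ = 7.3×9.81×cos 45° + 92×sin 45° = 115.7 N.
Parallel to the incline: P cos θ − m g sin θ = 65.05 − 50.64 = 14.42 N; the friction needed to balance this is 14.42 N acting down the slope.
The limit of static friction is μ_s N = 64.79 N.
|f_req| = 14.42 ≤ 64.79 N → the wooden block is in equilibrium; friction equals the required value.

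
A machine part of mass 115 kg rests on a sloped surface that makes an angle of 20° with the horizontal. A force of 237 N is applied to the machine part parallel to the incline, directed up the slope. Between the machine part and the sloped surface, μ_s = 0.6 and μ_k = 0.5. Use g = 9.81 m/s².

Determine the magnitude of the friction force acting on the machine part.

f ≈ 149 N (up the incline)

Perpendicular to the surface, N = m g cos θ = 115·9.81·cos 20° = 1060 N.
Parallel to the incline, ΣF = 0 gives f = m g sin θ − P = 385.9 − 237 = 148.9 N (up-slope positive).
Maximum static friction available: μ_s N = 0.6 × 1060 = 636.1 N.
Since |148.9| ≤ 636.1 N, the machine part remains in static equilibrium and friction takes exactly the required value.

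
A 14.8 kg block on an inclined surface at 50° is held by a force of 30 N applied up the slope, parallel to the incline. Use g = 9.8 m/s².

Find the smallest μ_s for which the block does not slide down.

N = m g cos θ = 93.23 N.
Friction must make up the shortfall along the incline: f = m g sin θ − P = 111.1 − 30 = 81.11 N.
At the threshold f = μ_s N, so μ_s,min = 81.11/93.23 = 0.87.

μ_s,min ≈ 0.87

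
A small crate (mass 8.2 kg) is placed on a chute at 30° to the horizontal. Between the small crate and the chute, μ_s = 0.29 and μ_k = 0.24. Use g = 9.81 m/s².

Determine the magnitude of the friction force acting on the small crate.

Perpendicular to the surface, N = m g cos θ = 8.2·9.81·cos 30° = 69.66 N.
For equilibrium along the incline, friction must balance the weight component: f = m g sin θ = 40.22 N up the slope.
Static friction can supply at most μ_s N = 20.2 N.
|40.22| exceeds 20.2 N, so the small crate slips down-slope; friction is kinetic, f = μ_k N = 0.24×69.66 = 16.7 N.

f ≈ 16.7 N (up the incline)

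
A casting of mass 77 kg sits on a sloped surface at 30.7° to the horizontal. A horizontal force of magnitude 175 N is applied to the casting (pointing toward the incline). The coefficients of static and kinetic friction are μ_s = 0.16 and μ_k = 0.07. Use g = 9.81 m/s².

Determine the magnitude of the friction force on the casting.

f ≈ 51.7 N (up the incline)

The horizontal push has a component P sin θ into the surface, so N = m g cos θ + P sin θ = 649.5 + 89.35 = 738.9 N.
Along the incline, the net driving force (taking up-slope positive) is P cos θ − m g sin θ = 150.5 − 385.6 = -235.2 N, so equilibrium requires friction f = 235.2 N (up-slope).
The limit of static friction is μ_s N = 118.2 N.
|f_req| = 235.2 > 118.2 N → the casting slides down the incline; f = μ_k N = 0.07 × 738.9 = 51.7 N.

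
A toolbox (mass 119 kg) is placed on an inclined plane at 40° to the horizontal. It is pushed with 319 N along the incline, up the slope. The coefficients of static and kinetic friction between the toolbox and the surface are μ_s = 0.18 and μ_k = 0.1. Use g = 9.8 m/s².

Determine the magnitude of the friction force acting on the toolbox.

The normal reaction is N = m g cos θ = 893.4 N.
For equilibrium along the incline the friction force must supply f = m g sin θ − P = 749.6 − 319 = 430.6 N (positive meaning up-slope).
Static friction can supply at most μ_s N = 160.8 N.
|430.6| exceeds 160.8 N, so the toolbox slips down-slope; friction is kinetic, f = μ_k N = 0.1×893.4 = 89.3 N.

f ≈ 89.3 N (up the incline)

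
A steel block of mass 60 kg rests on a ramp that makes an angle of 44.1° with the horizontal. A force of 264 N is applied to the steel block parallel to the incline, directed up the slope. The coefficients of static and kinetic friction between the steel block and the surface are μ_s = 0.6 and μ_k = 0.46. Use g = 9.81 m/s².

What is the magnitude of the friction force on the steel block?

f ≈ 146 N (up the incline)

Perpendicular to the surface, N = m g cos θ = 60·9.81·cos 44.1° = 422.7 N.
The friction needed for equilibrium is m g sin θ − P = 409.6 − 264 = 145.6 N, measured positive up-slope.
The static-friction ceiling is μ_s N = 0.6 × 422.7 = 253.6 N.
Since |145.6| ≤ 253.6 N, no slip — friction simply equals what equilibrium demands.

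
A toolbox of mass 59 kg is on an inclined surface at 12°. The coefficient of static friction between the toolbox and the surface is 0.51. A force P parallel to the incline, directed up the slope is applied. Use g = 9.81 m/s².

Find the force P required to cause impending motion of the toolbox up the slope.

At impending motion up the slope, friction acts down-slope at its limit: f = μ_s N.
P is parallel to the surface, so N = m g cos θ = 566 N.
Along the incline: P = m g sin θ + μ_s N = 120 + 0.51×566 = 409 N.

P ≈ 409 N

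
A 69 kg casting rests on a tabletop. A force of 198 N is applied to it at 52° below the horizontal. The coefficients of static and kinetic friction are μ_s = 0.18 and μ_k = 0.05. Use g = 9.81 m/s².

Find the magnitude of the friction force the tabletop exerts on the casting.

f ≈ 122 N

The vertical component of P adds to the normal force: N = m g + P sin α = 676.9 + 156 = 832.9 N.
The horizontal driving force is P cos α = 121.9 N, so equilibrium needs friction f = 121.9 N.
The static-friction limit is μ_s N = 149.9 N.
Since 121.9 N does not exceed the limit, the casting stays at rest and f = 122 N.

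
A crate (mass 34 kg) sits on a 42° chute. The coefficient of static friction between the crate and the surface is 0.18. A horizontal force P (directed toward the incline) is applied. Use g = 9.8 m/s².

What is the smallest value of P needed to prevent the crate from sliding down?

P_min ≈ 207 N

The crate tends to slide down (tan θ > μ_s), so at the point of impending slip friction acts up-slope at its limit: f = μ_s N.
Perpendicular to the incline: N = m g cos θ + P sin θ.
Along the incline: P cos θ + μ_s N = m g sin θ, i.e. P cos θ + μ_s (m g cos θ + P sin θ) = m g sin θ.
Solving, P (cos θ + μ_s sin θ) = m g (sin θ − μ_s cos θ), so P = 333×0.5354/0.8636 = 207 N.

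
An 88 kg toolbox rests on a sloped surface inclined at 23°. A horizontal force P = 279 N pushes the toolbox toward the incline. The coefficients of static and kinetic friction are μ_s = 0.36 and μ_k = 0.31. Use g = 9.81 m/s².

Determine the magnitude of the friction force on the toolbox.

f ≈ 80.5 N (up the incline)

Normal direction: N = m g cos θ + P sin θ = 903.7 N.
Parallel to the incline: P cos θ − m g sin θ = 256.8 − 337.3 = -80.49 N; the friction needed to balance this is 80.49 N acting up the slope.
The limit of static friction is μ_s N = 325.3 N.
|f_req| = 80.49 ≤ 325.3 N → the toolbox is in equilibrium; friction equals the required value.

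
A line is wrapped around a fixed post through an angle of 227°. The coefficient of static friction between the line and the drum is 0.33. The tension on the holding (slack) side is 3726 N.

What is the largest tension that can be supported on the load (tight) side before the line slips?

At impending slip the capstan equation gives T₂/T₁ = e^{μβ} with β in radians.
β = 227° × π/180 = 3.962 rad.
e^{μβ} = e^{0.33×3.962} = 3.697.
T₂ = T₁ · e^{μβ} = 3726 × 3.697 = 13800 N.

T_max ≈ 13800 N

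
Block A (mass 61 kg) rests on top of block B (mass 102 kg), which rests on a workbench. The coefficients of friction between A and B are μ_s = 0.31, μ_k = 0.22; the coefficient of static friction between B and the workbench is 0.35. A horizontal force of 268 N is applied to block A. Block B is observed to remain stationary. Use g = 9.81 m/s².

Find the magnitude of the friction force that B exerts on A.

f ≈ 132 N

The normal force B exerts on A is simply A's weight, N₁ = 598.4 N.
So the A–B interface can sustain at most μ_s N₁ = 185.5 N of static friction.
Since P = 268 N > 185.5 N, A slides on B; the A–B friction is kinetic: f₁ = μ_k N₁ = 0.22×598.4 = 132 N.
By Newton's third law B feels 132 N forward from A. With B stationary, the floor's static friction on B balances it: f₂ = 132 N (well within μ_s(m_A+m_B)g = 559.7 N).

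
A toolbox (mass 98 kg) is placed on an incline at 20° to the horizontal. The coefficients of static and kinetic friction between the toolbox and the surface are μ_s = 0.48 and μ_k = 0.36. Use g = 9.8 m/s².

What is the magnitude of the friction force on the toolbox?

The normal reaction is N = m g cos θ = 902.5 N.
For equilibrium along the incline, friction must balance the weight component: f = m g sin θ = 328.5 N up the slope.
The static-friction ceiling is μ_s N = 0.48 × 902.5 = 433.2 N.
Since |328.5| ≤ 433.2 N, the toolbox remains in static equilibrium and friction takes exactly the required value.

f ≈ 328 N (up the incline)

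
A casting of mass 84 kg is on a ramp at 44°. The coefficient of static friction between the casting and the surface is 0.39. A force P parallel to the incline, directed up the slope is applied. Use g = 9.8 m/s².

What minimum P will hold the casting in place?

The casting tends to slide down (tan θ > μ_s), so at the point of impending slip friction acts up-slope at its limit: f = μ_s N.
P is parallel to the surface, so N = m g cos θ = 592 N.
Along the incline: P + μ_s N = m g sin θ, so P = 572 − 0.39×592 = 341 N.

P_min ≈ 341 N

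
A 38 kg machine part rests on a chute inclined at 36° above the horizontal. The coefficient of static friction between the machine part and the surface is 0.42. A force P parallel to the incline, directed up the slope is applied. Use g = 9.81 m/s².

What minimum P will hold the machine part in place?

The machine part tends to slide down (tan θ > μ_s), so at the point of impending slip friction acts up-slope at its limit: f = μ_s N.
P is parallel to the surface, so N = m g cos θ = 302 N.
Along the incline: P + μ_s N = m g sin θ, so P = 219 − 0.42×302 = 92.4 N.

P_min ≈ 92.4 N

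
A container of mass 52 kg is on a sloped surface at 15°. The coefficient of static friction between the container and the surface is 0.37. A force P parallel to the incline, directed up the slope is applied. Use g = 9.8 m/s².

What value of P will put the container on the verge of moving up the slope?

At impending motion up the slope, friction acts down-slope at its limit: f = μ_s N.
P is parallel to the surface, so N = m g cos θ = 492 N.
Along the incline: P = m g sin θ + μ_s N = 132 + 0.37×492 = 314 N.

P ≈ 314 N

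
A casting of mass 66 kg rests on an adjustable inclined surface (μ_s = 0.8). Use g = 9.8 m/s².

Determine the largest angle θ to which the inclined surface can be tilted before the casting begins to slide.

θ_max ≈ 38.7°

At the slip threshold, m g sin θ = μ_s · m g cos θ, so tan θ = μ_s.
θ_max = arctan(0.8) = 38.7°.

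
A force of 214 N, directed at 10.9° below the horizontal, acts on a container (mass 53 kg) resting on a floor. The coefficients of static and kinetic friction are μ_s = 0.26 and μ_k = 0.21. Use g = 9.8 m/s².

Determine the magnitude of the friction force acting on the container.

f ≈ 118 N

Vertical equilibrium gives N = m g + P sin α = 559.9 N.
For equilibrium, f = P cos α = 214×cos 10.9° = 210.1 N.
μ_s N = 0.26 × 559.9 = 145.6 N.
210.1 > 145.6 N → the container slides; f = μ_k N = 0.21×559.9 = 118 N.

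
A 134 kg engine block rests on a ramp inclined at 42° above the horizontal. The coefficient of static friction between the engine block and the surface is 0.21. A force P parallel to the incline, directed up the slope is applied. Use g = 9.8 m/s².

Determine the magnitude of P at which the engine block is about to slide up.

At impending motion up the slope, friction acts down-slope at its limit: f = μ_s N.
P is parallel to the surface, so N = m g cos θ = 976 N.
Along the incline: P = m g sin θ + μ_s N = 879 + 0.21×976 = 1080 N.

P ≈ 1080 N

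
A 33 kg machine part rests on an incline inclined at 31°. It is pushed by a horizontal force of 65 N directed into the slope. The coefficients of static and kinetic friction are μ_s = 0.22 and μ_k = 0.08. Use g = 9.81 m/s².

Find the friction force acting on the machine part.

f ≈ 24.9 N (up the incline)

Normal direction: N = m g cos θ + P sin θ = 311 N.
Parallel to the incline: P cos θ − m g sin θ = 55.72 − 166.7 = -111 N; the friction needed to balance this is 111 N acting up the slope.
Maximum static friction: μ_s N = 0.22 × 311 = 68.41 N.
|f_req| = 111 > 68.41 N → the machine part slides down the incline; f = μ_k N = 0.08 × 311 = 24.9 N.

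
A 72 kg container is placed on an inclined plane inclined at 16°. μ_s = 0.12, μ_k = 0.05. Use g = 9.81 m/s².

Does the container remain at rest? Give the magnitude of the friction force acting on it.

f ≈ 33.9 N

N = m g cos θ = 679 N.
Down-slope weight component: m g sin θ = 195 N.
μ_s N = 81.5 N.
195 > 81.5 N, so it slides; kinetic friction f = μ_k N = 0.05×679 = 33.9 N.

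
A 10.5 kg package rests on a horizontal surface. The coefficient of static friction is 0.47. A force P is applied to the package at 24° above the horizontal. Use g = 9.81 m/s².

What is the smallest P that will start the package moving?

P ≈ 43.8 N

N = m g − P sin α (the pull lifts the package).
At impending slip, P cos α = μ_s N = μ_s (m g − P sin α).
Solving: P (cos α + μ_s sin α) = μ_s m g → P = 0.47×103/(cos 24° + 0.47 sin 24°) = 48.4/1.105 = 43.8 N.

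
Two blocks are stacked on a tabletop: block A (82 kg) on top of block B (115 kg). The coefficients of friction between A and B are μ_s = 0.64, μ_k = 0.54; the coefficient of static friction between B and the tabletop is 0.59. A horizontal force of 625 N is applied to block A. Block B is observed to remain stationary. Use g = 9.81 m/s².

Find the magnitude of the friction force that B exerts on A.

Between the blocks, N₁ = m_A g = 804.4 N.
So the A–B interface can sustain at most μ_s N₁ = 514.8 N of static friction.
P = 625 N exceeds that limit, so A slips over B and the interface friction becomes kinetic: f₁ = μ_k N₁ = 0.54×804.4 = 434 N.
B experiences an equal 434 N forward from A (third law). B is in equilibrium, so the floor supplies f₂ = 434 N of static friction (limit μ_s(m_A+m_B)g = 1140 N, not exceeded).

f ≈ 434 N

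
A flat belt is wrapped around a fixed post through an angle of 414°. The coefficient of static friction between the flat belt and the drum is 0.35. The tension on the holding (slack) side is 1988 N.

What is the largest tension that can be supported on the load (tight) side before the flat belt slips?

At impending slip the capstan equation gives T₂/T₁ = e^{μβ} with β in radians.
β = 414° × π/180 = 7.226 rad.
e^{μβ} = e^{0.35×7.226} = 12.54.
T₂ = T₁ · e^{μβ} = 1988 × 12.54 = 24900 N.

T_max ≈ 24900 N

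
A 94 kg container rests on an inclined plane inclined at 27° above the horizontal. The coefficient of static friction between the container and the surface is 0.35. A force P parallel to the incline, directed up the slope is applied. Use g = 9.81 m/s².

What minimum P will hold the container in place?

P_min ≈ 131 N

The container tends to slide down (tan θ > μ_s), so at the point of impending slip friction acts up-slope at its limit: f = μ_s N.
P is parallel to the surface, so N = m g cos θ = 822 N.
Along the incline: P + μ_s N = m g sin θ, so P = 419 − 0.35×822 = 131 N.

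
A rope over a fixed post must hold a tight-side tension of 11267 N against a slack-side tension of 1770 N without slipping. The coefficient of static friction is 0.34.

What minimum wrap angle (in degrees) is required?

β_min ≈ 312°

T₂/T₁ = e^{μβ} → β = ln(T₂/T₁)/μ.
β = ln(11267/1770)/0.34 = 1.851/0.34 = 5.444 rad.
In degrees: β = 5.444 × 180/π = 312°.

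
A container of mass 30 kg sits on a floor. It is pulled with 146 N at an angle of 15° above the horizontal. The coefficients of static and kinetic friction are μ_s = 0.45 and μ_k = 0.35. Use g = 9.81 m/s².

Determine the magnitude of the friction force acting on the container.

N = m g − P sin α = 294.3 − 146×sin 15° = 256.5 N.
Horizontally, friction must balance P cos α = 141 N.
The static-friction limit is μ_s N = 115.4 N.
The required friction exceeds μ_s N, so the container moves and f = μ_k N = 89.8 N.

f ≈ 89.8 N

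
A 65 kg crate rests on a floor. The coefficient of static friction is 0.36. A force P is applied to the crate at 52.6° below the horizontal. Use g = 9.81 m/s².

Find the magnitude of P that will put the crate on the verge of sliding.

N = m g + P sin α (the push presses the crate into the floor).
At impending slip, P cos α = μ_s N = μ_s (m g + P sin α).
Solving: P (cos α − μ_s sin α) = μ_s m g → P = 0.36×638/(cos 52.6° − 0.36 sin 52.6°) = 230/0.3214 = 714 N.

P ≈ 714 N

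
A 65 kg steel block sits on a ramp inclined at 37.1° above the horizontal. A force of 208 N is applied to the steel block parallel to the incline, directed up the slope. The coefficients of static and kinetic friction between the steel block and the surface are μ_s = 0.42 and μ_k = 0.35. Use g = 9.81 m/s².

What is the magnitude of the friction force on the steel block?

f ≈ 177 N (up the incline)

The normal reaction is N = m g cos θ = 508.6 N.
The friction needed for equilibrium is m g sin θ − P = 384.6 − 208 = 176.6 N, measured positive up-slope.
The static-friction ceiling is μ_s N = 0.42 × 508.6 = 213.6 N.
Since |176.6| ≤ 213.6 N, no slip — friction simply equals what equilibrium demands.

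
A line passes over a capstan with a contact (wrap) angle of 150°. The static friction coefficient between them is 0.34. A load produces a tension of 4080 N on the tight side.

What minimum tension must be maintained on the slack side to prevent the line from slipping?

T_min ≈ 1680 N

Capstan equation at impending slip: T_tight/T_slack = e^{μβ}.
β = 150° = 2.618 rad; e^{μβ} = e^{0.34×2.618} = 2.435.
T_slack = T_tight / e^{μβ} = 4080 / 2.435 = 1680 N.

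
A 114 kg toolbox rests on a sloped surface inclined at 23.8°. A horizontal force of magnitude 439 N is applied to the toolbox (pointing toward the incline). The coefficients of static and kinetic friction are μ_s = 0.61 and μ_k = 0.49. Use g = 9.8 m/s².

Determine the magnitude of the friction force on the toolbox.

f ≈ 49.2 N (up the incline)

The horizontal push has a component P sin θ into the surface, so N = m g cos θ + P sin θ = 1022 + 177.2 = 1199 N.
Parallel to the incline: P cos θ − m g sin θ = 401.7 − 450.8 = -49.17 N; the friction needed to balance this is 49.17 N acting up the slope.
Maximum static friction: μ_s N = 0.61 × 1199 = 731.6 N.
Since 49.17 N is within the 731.6 N limit, the toolbox stays put and friction is exactly 49.2 N.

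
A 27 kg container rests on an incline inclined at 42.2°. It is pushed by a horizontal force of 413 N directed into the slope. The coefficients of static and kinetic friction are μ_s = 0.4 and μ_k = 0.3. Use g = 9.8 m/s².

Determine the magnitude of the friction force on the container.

Resolve perpendicular to the incline: N = m g cos θ + P sin θ = 27×9.8×cos 42.2° + 413×sin 42.2° = 473.4 N.
Parallel to the incline: P cos θ − m g sin θ = 306 − 177.7 = 128.2 N; the friction needed to balance this is 128.2 N acting down the slope.
The limit of static friction is μ_s N = 189.4 N.
|f_req| = 128.2 ≤ 189.4 N → the container is in equilibrium; friction equals the required value.

f ≈ 128 N (down the incline)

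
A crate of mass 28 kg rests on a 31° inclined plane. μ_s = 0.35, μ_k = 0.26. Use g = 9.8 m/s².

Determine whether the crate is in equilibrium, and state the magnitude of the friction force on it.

f ≈ 61.2 N

N = m g cos θ = 235 N.
Down-slope weight component: m g sin θ = 141 N.
μ_s N = 82.3 N.
141 > 82.3 N, so it slides; kinetic friction f = μ_k N = 0.26×235 = 61.2 N.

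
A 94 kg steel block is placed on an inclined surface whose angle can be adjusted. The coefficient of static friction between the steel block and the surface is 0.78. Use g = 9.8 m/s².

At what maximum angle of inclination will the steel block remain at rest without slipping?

θ_max ≈ 38°

At the slip threshold, m g sin θ = μ_s · m g cos θ, so tan θ = μ_s.
θ_max = arctan(0.78) = 38°.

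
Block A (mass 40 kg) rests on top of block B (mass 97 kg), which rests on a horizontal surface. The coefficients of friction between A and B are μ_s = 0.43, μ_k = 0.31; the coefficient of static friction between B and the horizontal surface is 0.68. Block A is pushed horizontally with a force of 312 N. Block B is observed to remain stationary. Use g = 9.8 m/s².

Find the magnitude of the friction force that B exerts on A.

f ≈ 122 N

Between the blocks, N₁ = m_A g = 392 N.
Maximum static friction on A from B: μ_s N₁ = 0.43×392 = 168.6 N.
Since P = 312 N > 168.6 N, A slides on B; the A–B friction is kinetic: f₁ = μ_k N₁ = 0.31×392 = 122 N.
By Newton's third law B feels 122 N forward from A. With B stationary, the floor's static friction on B balances it: f₂ = 122 N (well within μ_s(m_A+m_B)g = 913 N).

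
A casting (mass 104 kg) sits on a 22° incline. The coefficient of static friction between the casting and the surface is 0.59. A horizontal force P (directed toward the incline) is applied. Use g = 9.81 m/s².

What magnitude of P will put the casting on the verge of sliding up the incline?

At impending motion up the slope, friction acts down-slope at its limit: f = μ_s N.
Perpendicular to the incline: N = m g cos θ + P sin θ.
Along the incline: P cos θ = m g sin θ + μ_s N = m g sin θ + μ_s (m g cos θ + P sin θ).
Solving, P (cos θ − μ_s sin θ) = m g (sin θ + μ_s cos θ), so P = 104×9.81×(sin 22° + 0.59 cos 22°)/(cos 22° − 0.59 sin 22°) = 1020×0.9216/0.7062 = 1330 N.

P ≈ 1330 N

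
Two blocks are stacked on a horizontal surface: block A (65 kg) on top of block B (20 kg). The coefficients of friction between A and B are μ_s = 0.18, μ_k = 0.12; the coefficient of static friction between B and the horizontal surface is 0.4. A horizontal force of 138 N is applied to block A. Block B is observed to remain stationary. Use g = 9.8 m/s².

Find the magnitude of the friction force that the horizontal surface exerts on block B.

Between the blocks, N₁ = m_A g = 637 N.
So the A–B interface can sustain at most μ_s N₁ = 114.7 N of static friction.
Since P = 138 N > 114.7 N, A slides on B; the A–B friction is kinetic: f₁ = μ_k N₁ = 0.12×637 = 76.4 N.
B experiences an equal 76.4 N forward from A (third law). B is in equilibrium, so the floor supplies f₂ = 76.4 N of static friction (limit μ_s(m_A+m_B)g = 333.2 N, not exceeded).

f ≈ 76.4 N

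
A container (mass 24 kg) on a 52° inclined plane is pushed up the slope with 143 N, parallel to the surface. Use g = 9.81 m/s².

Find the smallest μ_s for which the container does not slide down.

μ_s,min ≈ 0.293

N = m g cos θ = 145 N.
Friction must make up the shortfall along the incline: f = m g sin θ − P = 185.5 − 143 = 42.53 N.
At the threshold f = μ_s N, so μ_s,min = 42.53/145 = 0.293.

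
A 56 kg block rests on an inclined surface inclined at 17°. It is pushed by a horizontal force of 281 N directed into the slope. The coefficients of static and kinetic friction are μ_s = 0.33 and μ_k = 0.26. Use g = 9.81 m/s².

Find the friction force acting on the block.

The horizontal push has a component P sin θ into the surface, so N = m g cos θ + P sin θ = 525.4 + 82.16 = 607.5 N.
Along the incline, the net driving force (taking up-slope positive) is P cos θ − m g sin θ = 268.7 − 160.6 = 108.1 N, so equilibrium requires friction f = -108.1 N (down-slope).
Maximum static friction: μ_s N = 0.33 × 607.5 = 200.5 N.
Since 108.1 N is within the 200.5 N limit, the block stays put and friction is exactly 108 N.

f ≈ 108 N (down the incline)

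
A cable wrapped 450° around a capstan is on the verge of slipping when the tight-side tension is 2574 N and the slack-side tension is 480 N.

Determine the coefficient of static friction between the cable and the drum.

T₂/T₁ = e^{μβ} → μ = ln(T₂/T₁)/β.
β = 450° = 7.854 rad.
μ = ln(2574/480)/7.854 = ln(5.362)/7.854 = 0.214.

μ ≈ 0.214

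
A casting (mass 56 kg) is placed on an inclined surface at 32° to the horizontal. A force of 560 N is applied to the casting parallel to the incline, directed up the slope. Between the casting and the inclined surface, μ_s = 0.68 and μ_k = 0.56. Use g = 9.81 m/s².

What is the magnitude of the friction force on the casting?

Normal force: N = m g cos θ = 56 × 9.81 × cos 32° = 465.9 N.
Parallel to the incline, ΣF = 0 gives f = m g sin θ − P = 291.1 − 560 = -268.9 N (up-slope positive).
Maximum static friction available: μ_s N = 0.68 × 465.9 = 316.8 N.
Since |-268.9| ≤ 316.8 N, static friction is sufficient; f equals the required value, not μ_s N.

f ≈ 269 N (down the incline)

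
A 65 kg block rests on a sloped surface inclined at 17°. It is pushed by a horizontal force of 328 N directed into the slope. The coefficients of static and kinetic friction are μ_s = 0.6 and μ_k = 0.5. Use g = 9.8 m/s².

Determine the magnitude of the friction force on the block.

Normal direction: N = m g cos θ + P sin θ = 705.1 N.
Along the incline, the net driving force (taking up-slope positive) is P cos θ − m g sin θ = 313.7 − 186.2 = 127.4 N, so equilibrium requires friction f = -127.4 N (down-slope).
The limit of static friction is μ_s N = 423 N.
Since 127.4 N is within the 423 N limit, the block stays put and friction is exactly 127 N.

f ≈ 127 N (down the incline)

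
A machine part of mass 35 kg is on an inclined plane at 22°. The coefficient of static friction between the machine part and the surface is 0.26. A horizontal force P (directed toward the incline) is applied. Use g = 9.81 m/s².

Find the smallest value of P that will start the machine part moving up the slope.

P ≈ 255 N

At impending motion up the slope, friction acts down-slope at its limit: f = μ_s N.
Perpendicular to the incline: N = m g cos θ + P sin θ.
Along the incline: P cos θ = m g sin θ + μ_s N = m g sin θ + μ_s (m g cos θ + P sin θ).
Solving, P (cos θ − μ_s sin θ) = m g (sin θ + μ_s cos θ), so P = 35×9.81×(sin 22° + 0.26 cos 22°)/(cos 22° − 0.26 sin 22°) = 343×0.6157/0.8298 = 255 N.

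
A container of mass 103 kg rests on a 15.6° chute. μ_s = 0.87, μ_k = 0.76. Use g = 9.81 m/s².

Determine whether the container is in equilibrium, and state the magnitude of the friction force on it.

f ≈ 272 N

N = m g cos θ = 973 N.
Down-slope weight component: m g sin θ = 272 N.
μ_s N = 847 N.
272 ≤ 847 N, so it stays put; friction = 272 N.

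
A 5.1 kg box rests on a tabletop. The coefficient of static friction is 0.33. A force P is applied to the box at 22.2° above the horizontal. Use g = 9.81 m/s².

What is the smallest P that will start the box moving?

N = m g − P sin α (the pull lifts the box).
At impending slip, P cos α = μ_s N = μ_s (m g − P sin α).
Solving: P (cos α + μ_s sin α) = μ_s m g → P = 0.33×50/(cos 22.2° + 0.33 sin 22.2°) = 16.5/1.051 = 15.7 N.

P ≈ 15.7 N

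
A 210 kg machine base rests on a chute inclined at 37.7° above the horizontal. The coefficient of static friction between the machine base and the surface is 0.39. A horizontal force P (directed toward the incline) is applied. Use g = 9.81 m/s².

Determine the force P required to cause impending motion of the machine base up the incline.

P ≈ 3430 N

At impending motion up the slope, friction acts down-slope at its limit: f = μ_s N.
Perpendicular to the incline: N = m g cos θ + P sin θ.
Along the incline: P cos θ = m g sin θ + μ_s N = m g sin θ + μ_s (m g cos θ + P sin θ).
Solving, P (cos θ − μ_s sin θ) = m g (sin θ + μ_s cos θ), so P = 210×9.81×(sin 37.7° + 0.39 cos 37.7°)/(cos 37.7° − 0.39 sin 37.7°) = 2060×0.9201/0.5527 = 3430 N.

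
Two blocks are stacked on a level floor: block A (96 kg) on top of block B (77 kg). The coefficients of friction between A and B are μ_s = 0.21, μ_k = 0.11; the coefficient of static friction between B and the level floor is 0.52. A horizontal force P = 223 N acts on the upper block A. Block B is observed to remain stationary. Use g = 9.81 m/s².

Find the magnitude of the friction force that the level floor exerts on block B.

f ≈ 104 N

The normal force B exerts on A is simply A's weight, N₁ = 941.8 N.
So the A–B interface can sustain at most μ_s N₁ = 197.8 N of static friction.
Since P = 223 N > 197.8 N, A slides on B; the A–B friction is kinetic: f₁ = μ_k N₁ = 0.11×941.8 = 104 N.
By Newton's third law B feels 104 N forward from A. With B stationary, the floor's static friction on B balances it: f₂ = 104 N (well within μ_s(m_A+m_B)g = 882.5 N).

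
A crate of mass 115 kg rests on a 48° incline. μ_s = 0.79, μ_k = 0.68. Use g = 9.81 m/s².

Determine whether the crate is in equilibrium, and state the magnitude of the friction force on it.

N = m g cos θ = 755 N.
Down-slope weight component: m g sin θ = 838 N.
μ_s N = 596 N.
838 > 596 N, so it slides; kinetic friction f = μ_k N = 0.68×755 = 513 N.

f ≈ 513 N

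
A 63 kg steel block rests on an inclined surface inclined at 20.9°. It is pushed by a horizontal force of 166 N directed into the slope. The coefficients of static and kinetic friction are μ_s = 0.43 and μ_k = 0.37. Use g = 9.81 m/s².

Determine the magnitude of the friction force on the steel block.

The horizontal push has a component P sin θ into the surface, so N = m g cos θ + P sin θ = 577.4 + 59.22 = 636.6 N.
Parallel to the incline: P cos θ − m g sin θ = 155.1 − 220.5 = -65.4 N; the friction needed to balance this is 65.4 N acting up the slope.
Maximum static friction: μ_s N = 0.43 × 636.6 = 273.7 N.
|f_req| = 65.4 ≤ 273.7 N → the steel block is in equilibrium; friction equals the required value.

f ≈ 65.4 N (up the incline)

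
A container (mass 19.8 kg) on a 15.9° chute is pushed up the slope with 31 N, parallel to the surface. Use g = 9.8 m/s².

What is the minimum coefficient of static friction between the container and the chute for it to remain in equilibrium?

μ_s,min ≈ 0.119

N = m g cos θ = 186.6 N.
Friction must make up the shortfall along the incline: f = m g sin θ − P = 53.16 − 31 = 22.16 N.
At the threshold f = μ_s N, so μ_s,min = 22.16/186.6 = 0.119.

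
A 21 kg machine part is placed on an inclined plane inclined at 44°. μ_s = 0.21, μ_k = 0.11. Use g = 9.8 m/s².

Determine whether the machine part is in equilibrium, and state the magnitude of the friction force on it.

N = m g cos θ = 148 N.
Down-slope weight component: m g sin θ = 143 N.
μ_s N = 31.1 N.
143 > 31.1 N, so it slides; kinetic friction f = μ_k N = 0.11×148 = 16.3 N.

f ≈ 16.3 N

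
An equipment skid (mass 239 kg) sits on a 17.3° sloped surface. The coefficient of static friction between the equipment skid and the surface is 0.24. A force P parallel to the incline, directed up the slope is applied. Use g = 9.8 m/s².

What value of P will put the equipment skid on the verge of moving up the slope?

At impending motion up the slope, friction acts down-slope at its limit: f = μ_s N.
P is parallel to the surface, so N = m g cos θ = 2240 N.
Along the incline: P = m g sin θ + μ_s N = 697 + 0.24×2240 = 1230 N.

P ≈ 1230 N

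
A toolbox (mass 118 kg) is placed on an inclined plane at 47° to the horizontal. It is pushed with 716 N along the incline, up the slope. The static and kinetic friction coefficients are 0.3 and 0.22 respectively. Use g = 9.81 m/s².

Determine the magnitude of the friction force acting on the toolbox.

Perpendicular to the surface, N = m g cos θ = 118·9.81·cos 47° = 789.5 N.
The friction needed for equilibrium is m g sin θ − P = 846.6 − 716 = 130.6 N, measured positive up-slope.
Maximum static friction available: μ_s N = 0.3 × 789.5 = 236.8 N.
Since |130.6| ≤ 236.8 N, no slip — friction simply equals what equilibrium demands.

f ≈ 131 N (up the incline)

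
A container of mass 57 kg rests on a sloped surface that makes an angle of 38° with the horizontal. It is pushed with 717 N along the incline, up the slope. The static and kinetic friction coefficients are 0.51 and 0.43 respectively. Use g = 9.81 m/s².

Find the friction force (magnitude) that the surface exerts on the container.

Perpendicular to the surface, N = m g cos θ = 57·9.81·cos 38° = 440.6 N.
The friction needed for equilibrium is m g sin θ − P = 344.3 − 717 = -372.7 N, measured positive up-slope.
Static friction can supply at most μ_s N = 224.7 N.
Since |-372.7| > 224.7 N, static friction cannot hold it; the container slides up the incline and kinetic friction applies: f = μ_k N = 0.43 × 440.6 = 189 N.

f ≈ 189 N (down the incline)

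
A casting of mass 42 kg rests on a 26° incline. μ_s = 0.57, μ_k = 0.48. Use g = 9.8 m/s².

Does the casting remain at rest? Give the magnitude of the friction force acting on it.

N = m g cos θ = 370 N.
Down-slope weight component: m g sin θ = 180 N.
μ_s N = 211 N.
180 ≤ 211 N, so it stays put; friction = 180 N.

f ≈ 180 N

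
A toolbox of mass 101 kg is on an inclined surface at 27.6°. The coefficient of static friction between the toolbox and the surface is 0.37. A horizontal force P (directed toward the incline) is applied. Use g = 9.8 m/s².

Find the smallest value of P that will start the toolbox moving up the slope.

At impending motion up the slope, friction acts down-slope at its limit: f = μ_s N.
Perpendicular to the incline: N = m g cos θ + P sin θ.
Along the incline: P cos θ = m g sin θ + μ_s N = m g sin θ + μ_s (m g cos θ + P sin θ).
Solving, P (cos θ − μ_s sin θ) = m g (sin θ + μ_s cos θ), so P = 101×9.8×(sin 27.6° + 0.37 cos 27.6°)/(cos 27.6° − 0.37 sin 27.6°) = 990×0.7912/0.7148 = 1100 N.

P ≈ 1100 N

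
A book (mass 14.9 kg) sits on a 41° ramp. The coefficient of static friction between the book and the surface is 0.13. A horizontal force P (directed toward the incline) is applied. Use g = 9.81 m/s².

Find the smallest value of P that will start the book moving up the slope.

P ≈ 165 N

At impending motion up the slope, friction acts down-slope at its limit: f = μ_s N.
Perpendicular to the incline: N = m g cos θ + P sin θ.
Along the incline: P cos θ = m g sin θ + μ_s N = m g sin θ + μ_s (m g cos θ + P sin θ).
Solving, P (cos θ − μ_s sin θ) = m g (sin θ + μ_s cos θ), so P = 14.9×9.81×(sin 41° + 0.13 cos 41°)/(cos 41° − 0.13 sin 41°) = 146×0.7542/0.6694 = 165 N.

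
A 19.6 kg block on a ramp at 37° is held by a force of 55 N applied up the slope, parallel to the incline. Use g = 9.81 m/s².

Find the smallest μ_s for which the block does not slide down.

N = m g cos θ = 153.6 N.
Friction must make up the shortfall along the incline: f = m g sin θ − P = 115.7 − 55 = 60.71 N.
At the threshold f = μ_s N, so μ_s,min = 60.71/153.6 = 0.395.

μ_s,min ≈ 0.395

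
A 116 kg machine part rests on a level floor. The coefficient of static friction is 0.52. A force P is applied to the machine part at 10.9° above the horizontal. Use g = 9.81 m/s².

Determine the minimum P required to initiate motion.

N = m g − P sin α (the pull lifts the machine part).
At impending slip, P cos α = μ_s N = μ_s (m g − P sin α).
Solving: P (cos α + μ_s sin α) = μ_s m g → P = 0.52×1140/(cos 10.9° + 0.52 sin 10.9°) = 592/1.08 = 548 N.

P ≈ 548 N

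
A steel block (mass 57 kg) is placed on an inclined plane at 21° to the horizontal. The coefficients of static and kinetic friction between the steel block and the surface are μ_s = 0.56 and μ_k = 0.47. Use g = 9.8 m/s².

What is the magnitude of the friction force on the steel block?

Normal force: N = m g cos θ = 57 × 9.8 × cos 21° = 521.5 N.
For equilibrium along the incline, friction must balance the weight component: f = m g sin θ = 200.2 N up the slope.
The static-friction ceiling is μ_s N = 0.56 × 521.5 = 292 N.
Since |200.2| ≤ 292 N, the steel block remains in static equilibrium and friction takes exactly the required value.

f ≈ 200 N (up the incline)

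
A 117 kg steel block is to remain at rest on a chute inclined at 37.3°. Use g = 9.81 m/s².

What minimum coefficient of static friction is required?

At the slip threshold m g sin θ = μ_s m g cos θ, so μ_s,min = tan θ.
μ_s,min = tan 37.3° = 0.762.

μ_s,min ≈ 0.762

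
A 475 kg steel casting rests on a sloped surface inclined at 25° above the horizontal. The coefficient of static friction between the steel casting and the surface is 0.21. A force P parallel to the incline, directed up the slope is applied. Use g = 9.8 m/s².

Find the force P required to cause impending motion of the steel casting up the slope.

P ≈ 2850 N

At impending motion up the slope, friction acts down-slope at its limit: f = μ_s N.
P is parallel to the surface, so N = m g cos θ = 4220 N.
Along the incline: P = m g sin θ + μ_s N = 1970 + 0.21×4220 = 2850 N.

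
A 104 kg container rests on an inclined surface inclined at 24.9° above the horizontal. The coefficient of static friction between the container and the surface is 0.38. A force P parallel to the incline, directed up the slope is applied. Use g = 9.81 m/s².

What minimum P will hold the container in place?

The container tends to slide down (tan θ > μ_s), so at the point of impending slip friction acts up-slope at its limit: f = μ_s N.
P is parallel to the surface, so N = m g cos θ = 925 N.
Along the incline: P + μ_s N = m g sin θ, so P = 430 − 0.38×925 = 77.9 N.

P_min ≈ 77.9 N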